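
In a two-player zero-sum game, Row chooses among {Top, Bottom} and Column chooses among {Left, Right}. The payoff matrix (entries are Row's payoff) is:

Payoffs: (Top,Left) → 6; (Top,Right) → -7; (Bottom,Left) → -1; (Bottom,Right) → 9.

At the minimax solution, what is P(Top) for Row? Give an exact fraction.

Row minima: Top → -7, Bottom → -1; maximin = -1.
Column maxima: Left → 6, Right → 9; minimax = 6.
-1 ≠ 6, so there is no saddle point; optimal play is mixed.
Let Row play Top with probability p. Expected payoff against Left: 6p + (-1)(1−p) = 7p − 1; against Right: (-7)p + 9(1−p) = −16p + 9.
Setting these equal: 7p − 1 = −16p + 9 ⇒ 23p = 10 ⇒ p = 10/23, and the value is (7)·(10/23) − 1 = 47/23.
For Column: with q = P(Left), equating Top's and Bottom's payoffs gives 13q − 7 = −10q + 9 ⇒ q = 16/23.

10/23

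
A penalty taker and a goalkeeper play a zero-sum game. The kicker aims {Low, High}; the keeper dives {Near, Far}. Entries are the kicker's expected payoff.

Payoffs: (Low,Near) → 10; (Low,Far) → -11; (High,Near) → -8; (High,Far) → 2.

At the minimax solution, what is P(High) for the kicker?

21/31

Row minima: Low → -11, High → -8; maximin = -8.
Column maxima: Near → 10, Far → 2; minimax = 2.
-8 ≠ 2, so there is no saddle point; optimal play is mixed.
Let the kicker play Low with probability p. Expected payoff against Near: 10p + (-8)(1−p) = 18p − 8; against Far: (-11)p + 2(1−p) = −13p + 2.
Setting these equal: 18p − 8 = −13p + 2 ⇒ 31p = 10 ⇒ p = 10/31, and the value is (18)·(10/31) − 8 = -68/31.
For the keeper: with q = P(Near), equating Low's and High's payoffs gives 21q − 11 = −10q + 2 ⇒ q = 13/31.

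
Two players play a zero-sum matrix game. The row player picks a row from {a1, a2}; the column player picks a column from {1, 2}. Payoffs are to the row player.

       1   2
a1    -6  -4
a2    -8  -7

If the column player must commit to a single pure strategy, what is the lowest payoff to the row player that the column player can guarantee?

-6

Column maxima: 1 → -6, 2 → -4.
The smallest of these is -6.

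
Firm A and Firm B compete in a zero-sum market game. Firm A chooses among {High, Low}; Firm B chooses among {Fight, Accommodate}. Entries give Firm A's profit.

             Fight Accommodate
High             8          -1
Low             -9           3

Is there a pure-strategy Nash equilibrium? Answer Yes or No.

Row minima: High → -1, Low → -9; maximin = -1.
Column maxima: Fight → 8, Accommodate → 3; minimax = 3.
-1 ≠ 3, so no pure-strategy equilibrium exists.

No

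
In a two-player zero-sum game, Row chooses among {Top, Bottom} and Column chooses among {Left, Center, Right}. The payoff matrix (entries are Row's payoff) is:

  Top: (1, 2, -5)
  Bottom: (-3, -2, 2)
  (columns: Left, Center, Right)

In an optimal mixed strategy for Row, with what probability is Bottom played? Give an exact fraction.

Row minima: Top → -5, Bottom → -3; maximin = -3.
Column maxima: Left → 1, Center → 2, Right → 2; minimax = 1.
-3 ≠ 1, so there is no saddle point; optimal play is mixed.
Center is strictly dominated by Left (it gives Row strictly more in every row), so Column never plays it.
On the remaining 2×2 (Top, Bottom vs Left, Right):
Let Row play Top with probability p. Expected payoff against Left: 1p + (-3)(1−p) = 4p − 3; against Right: (-5)p + 2(1−p) = −7p + 2.
Setting these equal: 4p − 3 = −7p + 2 ⇒ 11p = 5 ⇒ p = 5/11, and the value is (4)·(5/11) − 3 = -13/11.
For Column: with q = P(Left), equating Top's and Bottom's payoffs gives 6q − 5 = −5q + 2 ⇒ q = 7/11.

6/11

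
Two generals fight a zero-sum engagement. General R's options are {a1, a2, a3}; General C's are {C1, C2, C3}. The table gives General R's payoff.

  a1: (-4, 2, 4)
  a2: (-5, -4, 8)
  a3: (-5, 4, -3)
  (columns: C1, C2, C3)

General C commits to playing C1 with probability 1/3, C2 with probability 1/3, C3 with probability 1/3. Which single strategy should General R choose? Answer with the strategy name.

a1

Expected payoff of a1: (1/3)·(-4) + (1/3)·2 + (1/3)·4 = 2/3.
Expected payoff of a2: (1/3)·(-5) + (1/3)·(-4) + (1/3)·8 = -1/3.
Expected payoff of a3: (1/3)·(-5) + (1/3)·4 + (1/3)·(-3) = -4/3.
The largest is 2/3, so General R's best response is a1.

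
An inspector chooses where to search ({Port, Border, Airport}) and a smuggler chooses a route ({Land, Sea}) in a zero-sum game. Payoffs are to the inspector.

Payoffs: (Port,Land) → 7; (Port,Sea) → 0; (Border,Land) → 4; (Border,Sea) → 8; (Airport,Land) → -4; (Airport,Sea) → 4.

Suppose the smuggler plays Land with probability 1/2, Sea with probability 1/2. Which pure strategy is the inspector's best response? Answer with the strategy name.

Expected payoff of Port: (1/2)·7 + (1/2)·0 = 7/2.
Expected payoff of Border: (1/2)·4 + (1/2)·8 = 6.
Expected payoff of Airport: (1/2)·(-4) + (1/2)·4 = 0.
The largest is 6, so the inspector's best response is Border.

Border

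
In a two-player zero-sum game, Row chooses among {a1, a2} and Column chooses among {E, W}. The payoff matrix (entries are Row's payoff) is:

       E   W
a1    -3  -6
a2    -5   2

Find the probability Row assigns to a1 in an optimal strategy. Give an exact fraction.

Row minima: a1 → -6, a2 → -5; maximin = -5.
Column maxima: E → -3, W → 2; minimax = -3.
-5 ≠ -3, so there is no saddle point; optimal play is mixed.
Let Row play a1 with probability p. Expected payoff against E: (-3)p + (-5)(1−p) = 2p − 5; against W: (-6)p + 2(1−p) = −8p + 2.
Setting these equal: 2p − 5 = −8p + 2 ⇒ 10p = 7 ⇒ p = 7/10, and the value is (2)·(7/10) − 5 = -18/5.
For Column: with q = P(E), equating a1's and a2's payoffs gives 3q − 6 = −7q + 2 ⇒ q = 4/5.

7/10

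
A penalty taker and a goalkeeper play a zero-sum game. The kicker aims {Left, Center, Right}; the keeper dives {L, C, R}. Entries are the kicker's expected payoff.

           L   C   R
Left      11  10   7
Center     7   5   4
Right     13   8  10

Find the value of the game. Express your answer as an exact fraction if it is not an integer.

Row minima: Left → 7, Center → 4, Right → 8; maximin = 8.
Column maxima: L → 13, C → 10, R → 10; minimax = 10.
8 ≠ 10, so there is no saddle point; optimal play is mixed.
Center is strictly dominated by Left, so the kicker never plays it.
L is strictly dominated by C (it gives the kicker strictly more in every row), so the keeper never plays it.
On the remaining 2×2 (Left, Right vs C, R):
Let the kicker play Left with probability p. Expected payoff against C: 10p + 8(1−p) = 2p + 8; against R: 7p + 10(1−p) = −3p + 10.
Setting these equal: 2p + 8 = −3p + 10 ⇒ 5p = 2 ⇒ p = 2/5, and the value is (2)·(2/5) + 8 = 44/5.
For the keeper: with q = P(C), equating Left's and Right's payoffs gives 3q + 7 = −2q + 10 ⇒ q = 3/5.

44/5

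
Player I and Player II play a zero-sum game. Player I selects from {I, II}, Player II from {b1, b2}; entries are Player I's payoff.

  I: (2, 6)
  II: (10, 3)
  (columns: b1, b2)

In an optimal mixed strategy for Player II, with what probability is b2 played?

Row minima: I → 2, II → 3; maximin = 3.
Column maxima: b1 → 10, b2 → 6; minimax = 6.
3 ≠ 6, so there is no saddle point; optimal play is mixed.
Let Player I play I with probability p. Expected payoff against b1: 2p + 10(1−p) = −8p + 10; against b2: 6p + 3(1−p) = 3p + 3.
Setting these equal: −8p + 10 = 3p + 3 ⇒ −11p = -7 ⇒ p = 7/11, and the value is (-8)·(7/11) + 10 = 54/11.
For Player II: with q = P(b1), equating I's and II's payoffs gives −4q + 6 = 7q + 3 ⇒ q = 3/11.

8/11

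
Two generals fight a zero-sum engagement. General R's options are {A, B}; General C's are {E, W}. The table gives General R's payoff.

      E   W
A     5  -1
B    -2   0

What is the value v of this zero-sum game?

-1/4

Row minima: A → -1, B → -2; maximin = -1.
Column maxima: E → 5, W → 0; minimax = 0.
-1 ≠ 0, so there is no saddle point; optimal play is mixed.
Let General R play A with probability p. Expected payoff against E: 5p + (-2)(1−p) = 7p − 2; against W: (-1)p + 0(1−p) = −p.
Setting these equal: 7p − 2 = −p ⇒ 8p = 2 ⇒ p = 1/4, and the value is (7)·(1/4) − 2 = -1/4.
For General C: with q = P(E), equating A's and B's payoffs gives 6q − 1 = −2q ⇒ q = 1/8.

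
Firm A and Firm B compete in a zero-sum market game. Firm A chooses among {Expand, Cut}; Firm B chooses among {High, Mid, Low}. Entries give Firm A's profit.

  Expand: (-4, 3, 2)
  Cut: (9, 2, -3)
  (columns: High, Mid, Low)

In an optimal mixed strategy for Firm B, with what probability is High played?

Row minima: Expand → -4, Cut → -3; maximin = -3.
Column maxima: High → 9, Mid → 3, Low → 2; minimax = 2.
-3 ≠ 2, so there is no saddle point; optimal play is mixed.
Mid is strictly dominated by Low (it gives Firm A strictly more in every row), so Firm B never plays it.
On the remaining 2×2 (Expand, Cut vs High, Low):
Let Firm A play Expand with probability p. Expected payoff against High: (-4)p + 9(1−p) = −13p + 9; against Low: 2p + (-3)(1−p) = 5p − 3.
Setting these equal: −13p + 9 = 5p − 3 ⇒ −18p = -12 ⇒ p = 2/3, and the value is (-13)·(2/3) + 9 = 1/3.
For Firm B: with q = P(High), equating Expand's and Cut's payoffs gives −6q + 2 = 12q − 3 ⇒ q = 5/18.

5/18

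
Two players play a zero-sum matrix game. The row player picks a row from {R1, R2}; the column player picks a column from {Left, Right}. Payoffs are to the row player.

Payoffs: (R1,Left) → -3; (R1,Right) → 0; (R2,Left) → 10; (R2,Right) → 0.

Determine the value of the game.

Row minima: R1 → -3, R2 → 0; maximin = 0.
Column maxima: Left → 10, Right → 0; minimax = 0.
Since maximin = minimax = 0, there is a saddle point and the value is 0.

0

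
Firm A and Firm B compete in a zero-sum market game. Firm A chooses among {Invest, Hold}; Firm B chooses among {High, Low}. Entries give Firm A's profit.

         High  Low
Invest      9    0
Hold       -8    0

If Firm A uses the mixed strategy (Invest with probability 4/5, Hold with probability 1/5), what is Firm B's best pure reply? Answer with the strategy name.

If Firm B plays High, Firm A's expected payoff is (4/5)·9 + (1/5)·(-8) = 28/5.
If Firm B plays Low, Firm A's expected payoff is (4/5)·0 + (1/5)·0 = 0.
Firm B minimizes Firm A's payoff; the smallest is 0, so the best response is Low.

Low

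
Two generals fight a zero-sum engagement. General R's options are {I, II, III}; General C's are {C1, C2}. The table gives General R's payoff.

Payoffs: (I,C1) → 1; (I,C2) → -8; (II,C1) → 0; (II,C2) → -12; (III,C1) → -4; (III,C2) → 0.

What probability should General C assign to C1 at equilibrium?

8/13

Row minima: I → -8, II → -12, III → -4; maximin = -4.
Column maxima: C1 → 1, C2 → 0; minimax = 0.
-4 ≠ 0, so there is no saddle point; optimal play is mixed.
II is strictly dominated by I, so General R never plays it.
On the remaining 2×2 (I, III vs C1, C2):
Let General R play I with probability p. Expected payoff against C1: 1p + (-4)(1−p) = 5p − 4; against C2: (-8)p + 0(1−p) = −8p.
Setting these equal: 5p − 4 = −8p ⇒ 13p = 4 ⇒ p = 4/13, and the value is (5)·(4/13) − 4 = -32/13.
For General C: with q = P(C1), equating I's and III's payoffs gives 9q − 8 = −4q ⇒ q = 8/13.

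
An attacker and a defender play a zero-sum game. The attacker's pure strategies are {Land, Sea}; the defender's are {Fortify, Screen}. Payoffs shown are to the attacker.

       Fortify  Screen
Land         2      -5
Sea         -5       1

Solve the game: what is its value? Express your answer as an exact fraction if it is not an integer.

-23/13

Row minima: Land → -5, Sea → -5; maximin = -5.
Column maxima: Fortify → 2, Screen → 1; minimax = 1.
-5 ≠ 1, so there is no saddle point; optimal play is mixed.
Let the attacker play Land with probability p. Expected payoff against Fortify: 2p + (-5)(1−p) = 7p − 5; against Screen: (-5)p + 1(1−p) = −6p + 1.
Setting these equal: 7p − 5 = −6p + 1 ⇒ 13p = 6 ⇒ p = 6/13, and the value is (7)·(6/13) − 5 = -23/13.
For the defender: with q = P(Fortify), equating Land's and Sea's payoffs gives 7q − 5 = −6q + 1 ⇒ q = 6/13.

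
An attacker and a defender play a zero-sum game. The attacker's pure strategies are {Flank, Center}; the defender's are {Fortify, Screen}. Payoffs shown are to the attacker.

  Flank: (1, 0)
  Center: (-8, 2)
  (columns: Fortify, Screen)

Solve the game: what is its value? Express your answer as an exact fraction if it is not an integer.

2/11

Row minima: Flank → 0, Center → -8; maximin = 0.
Column maxima: Fortify → 1, Screen → 2; minimax = 1.
0 ≠ 1, so there is no saddle point; optimal play is mixed.
Let the attacker play Flank with probability p. Expected payoff against Fortify: 1p + (-8)(1−p) = 9p − 8; against Screen: 0p + 2(1−p) = −2p + 2.
Setting these equal: 9p − 8 = −2p + 2 ⇒ 11p = 10 ⇒ p = 10/11, and the value is (9)·(10/11) − 8 = 2/11.
For the defender: with q = P(Fortify), equating Flank's and Center's payoffs gives q = −10q + 2 ⇒ q = 2/11.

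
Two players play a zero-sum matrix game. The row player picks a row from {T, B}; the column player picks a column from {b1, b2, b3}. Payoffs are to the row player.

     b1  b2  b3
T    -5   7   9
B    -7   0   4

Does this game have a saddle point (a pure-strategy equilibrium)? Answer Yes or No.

Yes

Row minima: T → -5, B → -7; maximin = -5.
Column maxima: b1 → -5, b2 → 7, b3 → 9; minimax = -5.
maximin = minimax = -5, so a saddle point exists.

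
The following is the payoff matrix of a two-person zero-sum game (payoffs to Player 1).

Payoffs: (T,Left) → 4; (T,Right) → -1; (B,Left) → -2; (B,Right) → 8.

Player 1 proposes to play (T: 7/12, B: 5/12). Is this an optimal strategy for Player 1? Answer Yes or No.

Against Left this mix gives (7/12)·4 + (5/12)·(-2) = 3/2.
Against Right this mix gives (7/12)·(-1) + (5/12)·8 = 11/4.
Player 2 will play Left, holding Player 1 to 3/2. Shifting weight toward the row that does better against Left would raise this floor (the equalizing mix achieves 2 against both Left and Right), so the proposed strategy is not optimal.

No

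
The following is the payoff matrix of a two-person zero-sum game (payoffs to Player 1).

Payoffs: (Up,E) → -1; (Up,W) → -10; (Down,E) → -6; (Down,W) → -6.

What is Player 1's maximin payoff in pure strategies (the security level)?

Row minima: Up → -10, Down → -6.
The best of these is -6.

-6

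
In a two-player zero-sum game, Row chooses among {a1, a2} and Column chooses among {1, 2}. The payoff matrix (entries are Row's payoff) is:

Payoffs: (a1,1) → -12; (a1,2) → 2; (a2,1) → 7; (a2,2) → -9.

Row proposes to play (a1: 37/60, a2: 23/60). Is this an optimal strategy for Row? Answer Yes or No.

Against 1 this mix gives (37/60)·(-12) + (23/60)·7 = -283/60.
Against 2 this mix gives (37/60)·2 + (23/60)·(-9) = -133/60.
Column will play 1, holding Row to -283/60. Shifting weight toward the row that does better against 1 would raise this floor (the equalizing mix achieves -47/15 against both 1 and 2), so the proposed strategy is not optimal.

No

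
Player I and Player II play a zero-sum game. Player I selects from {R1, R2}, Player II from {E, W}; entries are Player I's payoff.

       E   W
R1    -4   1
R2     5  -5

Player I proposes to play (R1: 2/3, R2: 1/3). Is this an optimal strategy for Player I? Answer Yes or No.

Against E this mix gives (2/3)·(-4) + (1/3)·5 = -1.
Against W this mix gives (2/3)·1 + (1/3)·(-5) = -1.
All of Player II's active replies (E, W) yield -1, and no column does worse for Player I. The mix makes Player II indifferent and guarantees -1, so it is optimal.

Yes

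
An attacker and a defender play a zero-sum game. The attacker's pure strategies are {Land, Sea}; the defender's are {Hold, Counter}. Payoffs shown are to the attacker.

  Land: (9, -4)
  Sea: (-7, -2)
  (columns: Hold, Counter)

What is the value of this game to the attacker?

Row minima: Land → -4, Sea → -7; maximin = -4.
Column maxima: Hold → 9, Counter → -2; minimax = -2.
-4 ≠ -2, so there is no saddle point; optimal play is mixed.
Let the attacker play Land with probability p. Expected payoff against Hold: 9p + (-7)(1−p) = 16p − 7; against Counter: (-4)p + (-2)(1−p) = −2p − 2.
Setting these equal: 16p − 7 = −2p − 2 ⇒ 18p = 5 ⇒ p = 5/18, and the value is (16)·(5/18) − 7 = -23/9.
For the defender: with q = P(Hold), equating Land's and Sea's payoffs gives 13q − 4 = −5q − 2 ⇒ q = 1/9.

-23/9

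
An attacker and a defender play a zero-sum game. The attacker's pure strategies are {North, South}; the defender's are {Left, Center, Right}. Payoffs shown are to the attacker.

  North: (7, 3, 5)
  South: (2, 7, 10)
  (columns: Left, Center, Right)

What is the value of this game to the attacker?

43/9

Row minima: North → 3, South → 2; maximin = 3.
Column maxima: Left → 7, Center → 7, Right → 10; minimax = 7.
3 ≠ 7, so there is no saddle point; optimal play is mixed.
Right is strictly dominated by Center (it gives the attacker strictly more in every row), so the defender never plays it.
On the remaining 2×2 (North, South vs Left, Center):
Let the attacker play North with probability p. Expected payoff against Left: 7p + 2(1−p) = 5p + 2; against Center: 3p + 7(1−p) = −4p + 7.
Setting these equal: 5p + 2 = −4p + 7 ⇒ 9p = 5 ⇒ p = 5/9, and the value is (5)·(5/9) + 2 = 43/9.
For the defender: with q = P(Left), equating North's and South's payoffs gives 4q + 3 = −5q + 7 ⇒ q = 4/9.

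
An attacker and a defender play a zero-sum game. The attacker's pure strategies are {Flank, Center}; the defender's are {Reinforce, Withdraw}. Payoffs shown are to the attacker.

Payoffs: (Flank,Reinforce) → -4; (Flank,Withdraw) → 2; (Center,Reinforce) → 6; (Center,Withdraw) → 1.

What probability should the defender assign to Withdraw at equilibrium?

Row minima: Flank → -4, Center → 1; maximin = 1.
Column maxima: Reinforce → 6, Withdraw → 2; minimax = 2.
1 ≠ 2, so there is no saddle point; optimal play is mixed.
Let the attacker play Flank with probability p. Expected payoff against Reinforce: (-4)p + 6(1−p) = −10p + 6; against Withdraw: 2p + 1(1−p) = p + 1.
Setting these equal: −10p + 6 = p + 1 ⇒ −11p = -5 ⇒ p = 5/11, and the value is (-10)·(5/11) + 6 = 16/11.
For the defender: with q = P(Reinforce), equating Flank's and Center's payoffs gives −6q + 2 = 5q + 1 ⇒ q = 1/11.

10/11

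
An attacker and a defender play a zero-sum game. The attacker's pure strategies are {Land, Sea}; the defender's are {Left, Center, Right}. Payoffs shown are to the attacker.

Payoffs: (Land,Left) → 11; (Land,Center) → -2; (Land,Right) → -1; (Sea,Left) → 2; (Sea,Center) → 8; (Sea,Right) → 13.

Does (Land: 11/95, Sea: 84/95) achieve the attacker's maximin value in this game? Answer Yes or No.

Against Left this mix gives (11/95)·11 + (84/95)·2 = 289/95.
Against Center this mix gives (11/95)·(-2) + (84/95)·8 = 130/19.
Against Right this mix gives (11/95)·(-1) + (84/95)·13 = 1081/95.
The defender will play Left, holding the attacker to 289/95. Shifting weight toward the row that does better against Left would raise this floor (the equalizing mix achieves 92/19 against both Left and Center), so the proposed strategy is not optimal.

No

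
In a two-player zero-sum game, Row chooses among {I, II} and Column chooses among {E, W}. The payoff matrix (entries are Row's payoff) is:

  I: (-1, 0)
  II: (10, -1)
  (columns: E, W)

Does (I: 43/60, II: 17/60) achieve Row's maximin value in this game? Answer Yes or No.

Against E this mix gives (43/60)·(-1) + (17/60)·10 = 127/60.
Against W this mix gives (43/60)·0 + (17/60)·(-1) = -17/60.
Column will play W, holding Row to -17/60. Shifting weight toward the row that does better against W would raise this floor (the equalizing mix achieves -1/12 against both W and E), so the proposed strategy is not optimal.

No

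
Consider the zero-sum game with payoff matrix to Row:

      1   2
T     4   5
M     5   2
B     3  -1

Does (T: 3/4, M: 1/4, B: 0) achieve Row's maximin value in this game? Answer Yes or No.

Yes

Against 1 this mix gives (3/4)·4 + (1/4)·5 = 17/4.
Against 2 this mix gives (3/4)·5 + (1/4)·2 = 17/4.
All of Column's active replies (1, 2) yield 17/4, and no column does worse for Row. The mix makes Column indifferent and guarantees 17/4, so it is optimal.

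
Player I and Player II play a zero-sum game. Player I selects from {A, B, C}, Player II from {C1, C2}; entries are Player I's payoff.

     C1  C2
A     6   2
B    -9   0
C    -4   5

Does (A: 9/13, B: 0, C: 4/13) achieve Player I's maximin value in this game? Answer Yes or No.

Yes

Against C1 this mix gives (9/13)·6 + (4/13)·(-4) = 38/13.
Against C2 this mix gives (9/13)·2 + (4/13)·5 = 38/13.
All of Player II's active replies (C1, C2) yield 38/13, and no column does worse for Player I. The mix makes Player II indifferent and guarantees 38/13, so it is optimal.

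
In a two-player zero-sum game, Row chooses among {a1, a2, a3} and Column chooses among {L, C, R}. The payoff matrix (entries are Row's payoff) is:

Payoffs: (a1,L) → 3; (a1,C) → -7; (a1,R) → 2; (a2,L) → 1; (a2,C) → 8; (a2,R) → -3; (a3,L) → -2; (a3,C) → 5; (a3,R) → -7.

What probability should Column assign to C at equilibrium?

Row minima: a1 → -7, a2 → -3, a3 → -7; maximin = -3.
Column maxima: L → 3, C → 8, R → 2; minimax = 2.
-3 ≠ 2, so there is no saddle point; optimal play is mixed.
a3 is strictly dominated by a2, so Row never plays it.
L is strictly dominated by R (it gives Row strictly more in every row), so Column never plays it.
On the remaining 2×2 (a1, a2 vs C, R):
Let Row play a1 with probability p. Expected payoff against C: (-7)p + 8(1−p) = −15p + 8; against R: 2p + (-3)(1−p) = 5p − 3.
Setting these equal: −15p + 8 = 5p − 3 ⇒ −20p = -11 ⇒ p = 11/20, and the value is (-15)·(11/20) + 8 = -1/4.
For Column: with q = P(C), equating a1's and a2's payoffs gives −9q + 2 = 11q − 3 ⇒ q = 1/4.

1/4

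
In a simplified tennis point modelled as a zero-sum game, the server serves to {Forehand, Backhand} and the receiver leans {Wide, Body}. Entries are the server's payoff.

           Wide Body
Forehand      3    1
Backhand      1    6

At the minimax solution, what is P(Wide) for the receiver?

5/7

Row minima: Forehand → 1, Backhand → 1; maximin = 1.
Column maxima: Wide → 3, Body → 6; minimax = 3.
1 ≠ 3, so there is no saddle point; optimal play is mixed.
Let the server play Forehand with probability p. Expected payoff against Wide: 3p + 1(1−p) = 2p + 1; against Body: 1p + 6(1−p) = −5p + 6.
Setting these equal: 2p + 1 = −5p + 6 ⇒ 7p = 5 ⇒ p = 5/7, and the value is (2)·(5/7) + 1 = 17/7.
For the receiver: with q = P(Wide), equating Forehand's and Backhand's payoffs gives 2q + 1 = −5q + 6 ⇒ q = 5/7.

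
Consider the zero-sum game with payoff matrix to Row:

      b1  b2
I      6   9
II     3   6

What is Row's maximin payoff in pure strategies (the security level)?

6

Row minima: I → 6, II → 3.
The best of these is 6.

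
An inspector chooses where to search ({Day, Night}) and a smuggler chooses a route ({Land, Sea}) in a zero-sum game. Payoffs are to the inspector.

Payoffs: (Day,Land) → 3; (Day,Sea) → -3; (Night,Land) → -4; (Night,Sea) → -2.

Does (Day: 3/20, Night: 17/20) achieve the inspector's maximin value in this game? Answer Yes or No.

Against Land this mix gives (3/20)·3 + (17/20)·(-4) = -59/20.
Against Sea this mix gives (3/20)·(-3) + (17/20)·(-2) = -43/20.
The smuggler will play Land, holding the inspector to -59/20. Shifting weight toward the row that does better against Land would raise this floor (the equalizing mix achieves -9/4 against both Land and Sea), so the proposed strategy is not optimal.

No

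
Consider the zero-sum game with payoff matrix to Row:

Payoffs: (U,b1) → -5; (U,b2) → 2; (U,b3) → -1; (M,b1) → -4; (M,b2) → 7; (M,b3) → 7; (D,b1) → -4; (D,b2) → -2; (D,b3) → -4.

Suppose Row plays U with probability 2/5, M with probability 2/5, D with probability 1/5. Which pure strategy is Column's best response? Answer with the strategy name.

If Column plays b1, Row's expected payoff is (2/5)·(-5) + (2/5)·(-4) + (1/5)·(-4) = -22/5.
If Column plays b2, Row's expected payoff is (2/5)·2 + (2/5)·7 + (1/5)·(-2) = 16/5.
If Column plays b3, Row's expected payoff is (2/5)·(-1) + (2/5)·7 + (1/5)·(-4) = 8/5.
Column minimizes Row's payoff; the smallest is -22/5, so the best response is b1.

b1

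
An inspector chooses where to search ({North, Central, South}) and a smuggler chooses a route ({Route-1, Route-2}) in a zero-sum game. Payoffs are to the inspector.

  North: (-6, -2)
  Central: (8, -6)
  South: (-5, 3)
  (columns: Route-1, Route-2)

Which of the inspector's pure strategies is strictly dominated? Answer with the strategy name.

North

South gives a strictly higher payoff than North against every column: -5 > -6, 3 > -2.
So North is strictly dominated and the inspector never plays it.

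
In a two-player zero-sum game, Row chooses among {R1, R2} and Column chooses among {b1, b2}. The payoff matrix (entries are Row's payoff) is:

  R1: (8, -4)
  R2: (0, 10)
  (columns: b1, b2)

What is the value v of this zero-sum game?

40/11

Row minima: R1 → -4, R2 → 0; maximin = 0.
Column maxima: b1 → 8, b2 → 10; minimax = 8.
0 ≠ 8, so there is no saddle point; optimal play is mixed.
Let Row play R1 with probability p. Expected payoff against b1: 8p + 0(1−p) = 8p; against b2: (-4)p + 10(1−p) = −14p + 10.
Setting these equal: 8p = −14p + 10 ⇒ 22p = 10 ⇒ p = 5/11, and the value is (8)·(5/11) = 40/11.
For Column: with q = P(b1), equating R1's and R2's payoffs gives 12q − 4 = −10q + 10 ⇒ q = 7/11.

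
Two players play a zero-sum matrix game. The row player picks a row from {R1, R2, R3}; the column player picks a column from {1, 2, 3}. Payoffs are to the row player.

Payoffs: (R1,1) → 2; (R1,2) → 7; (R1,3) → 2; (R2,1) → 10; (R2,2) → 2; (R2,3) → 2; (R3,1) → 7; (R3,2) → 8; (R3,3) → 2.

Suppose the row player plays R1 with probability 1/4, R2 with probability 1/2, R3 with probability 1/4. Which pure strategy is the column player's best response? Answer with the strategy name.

If the column player plays 1, the row player's expected payoff is (1/4)·2 + (1/2)·10 + (1/4)·7 = 29/4.
If the column player plays 2, the row player's expected payoff is (1/4)·7 + (1/2)·2 + (1/4)·8 = 19/4.
If the column player plays 3, the row player's expected payoff is (1/4)·2 + (1/2)·2 + (1/4)·2 = 2.
The column player minimizes the row player's payoff; the smallest is 2, so the best response is 3.

3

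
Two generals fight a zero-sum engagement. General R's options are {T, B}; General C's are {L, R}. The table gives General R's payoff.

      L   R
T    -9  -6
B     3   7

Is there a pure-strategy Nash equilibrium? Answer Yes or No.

Row minima: T → -9, B → 3; maximin = 3.
Column maxima: L → 3, R → 7; minimax = 3.
maximin = minimax = 3, so a saddle point exists.

Yes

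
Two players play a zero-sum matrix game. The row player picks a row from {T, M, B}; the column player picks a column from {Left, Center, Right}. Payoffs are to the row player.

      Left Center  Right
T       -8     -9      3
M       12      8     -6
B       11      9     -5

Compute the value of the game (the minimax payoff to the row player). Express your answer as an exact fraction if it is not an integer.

-9/13

Row minima: T → -9, M → -6, B → -5; maximin = -5.
Column maxima: Left → 12, Center → 9, Right → 3; minimax = 3.
-5 ≠ 3, so there is no saddle point; optimal play is mixed.
Left is strictly dominated by Center (it gives the row player strictly more in every row), so the column player never plays it.
With Left eliminated, M is strictly dominated by B (B gives the row player strictly more in every remaining column), so the row player never plays it.
On the remaining 2×2 (T, B vs Center, Right):
Let the row player play T with probability p. Expected payoff against Center: (-9)p + 9(1−p) = −18p + 9; against Right: 3p + (-5)(1−p) = 8p − 5.
Setting these equal: −18p + 9 = 8p − 5 ⇒ −26p = -14 ⇒ p = 7/13, and the value is (-18)·(7/13) + 9 = -9/13.
For the column player: with q = P(Center), equating T's and B's payoffs gives −12q + 3 = 14q − 5 ⇒ q = 4/13.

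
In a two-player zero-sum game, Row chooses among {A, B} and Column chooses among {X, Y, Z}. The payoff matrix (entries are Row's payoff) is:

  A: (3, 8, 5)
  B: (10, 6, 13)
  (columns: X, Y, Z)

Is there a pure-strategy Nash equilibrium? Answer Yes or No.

No

Row minima: A → 3, B → 6; maximin = 6.
Column maxima: X → 10, Y → 8, Z → 13; minimax = 8.
6 ≠ 8, so no pure-strategy equilibrium exists.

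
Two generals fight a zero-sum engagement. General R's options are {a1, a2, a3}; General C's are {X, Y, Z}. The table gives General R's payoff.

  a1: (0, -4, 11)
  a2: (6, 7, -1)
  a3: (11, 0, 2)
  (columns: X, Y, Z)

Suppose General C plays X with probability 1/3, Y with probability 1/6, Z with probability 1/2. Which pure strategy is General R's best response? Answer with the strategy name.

a1

Expected payoff of a1: (1/3)·0 + (1/6)·(-4) + (1/2)·11 = 29/6.
Expected payoff of a2: (1/3)·6 + (1/6)·7 + (1/2)·(-1) = 8/3.
Expected payoff of a3: (1/3)·11 + (1/6)·0 + (1/2)·2 = 14/3.
The largest is 29/6, so General R's best response is a1.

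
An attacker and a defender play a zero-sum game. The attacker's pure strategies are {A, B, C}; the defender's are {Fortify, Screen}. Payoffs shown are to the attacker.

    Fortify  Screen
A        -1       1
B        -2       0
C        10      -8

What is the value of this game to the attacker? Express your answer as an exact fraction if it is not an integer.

1/10

Row minima: A → -1, B → -2, C → -8; maximin = -1.
Column maxima: Fortify → 10, Screen → 1; minimax = 1.
-1 ≠ 1, so there is no saddle point; optimal play is mixed.
B is strictly dominated by A, so the attacker never plays it.
On the remaining 2×2 (A, C vs Fortify, Screen):
Let the attacker play A with probability p. Expected payoff against Fortify: (-1)p + 10(1−p) = −11p + 10; against Screen: 1p + (-8)(1−p) = 9p − 8.
Setting these equal: −11p + 10 = 9p − 8 ⇒ −20p = -18 ⇒ p = 9/10, and the value is (-11)·(9/10) + 10 = 1/10.
For the defender: with q = P(Fortify), equating A's and C's payoffs gives −2q + 1 = 18q − 8 ⇒ q = 9/20.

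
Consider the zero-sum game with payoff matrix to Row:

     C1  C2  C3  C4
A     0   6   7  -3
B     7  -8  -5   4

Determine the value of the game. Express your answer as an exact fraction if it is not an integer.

Row minima: A → -3, B → -8; maximin = -3.
Column maxima: C1 → 7, C2 → 6, C3 → 7, C4 → 4; minimax = 4.
-3 ≠ 4, so there is no saddle point; optimal play is mixed.
C1 is strictly dominated by C4 (it gives Row strictly more in every row), so Column never plays it.
C3 is strictly dominated by C2 (it gives Row strictly more in every row), so Column never plays it.
On the remaining 2×2 (A, B vs C2, C4):
Let Row play A with probability p. Expected payoff against C2: 6p + (-8)(1−p) = 14p − 8; against C4: (-3)p + 4(1−p) = −7p + 4.
Setting these equal: 14p − 8 = −7p + 4 ⇒ 21p = 12 ⇒ p = 4/7, and the value is (14)·(4/7) − 8 = 0.
For Column: with q = P(C2), equating A's and B's payoffs gives 9q − 3 = −12q + 4 ⇒ q = 1/3.

0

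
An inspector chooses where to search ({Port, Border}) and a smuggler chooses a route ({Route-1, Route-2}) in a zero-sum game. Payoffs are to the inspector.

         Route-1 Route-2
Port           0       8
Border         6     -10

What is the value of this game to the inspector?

Row minima: Port → 0, Border → -10; maximin = 0.
Column maxima: Route-1 → 6, Route-2 → 8; minimax = 6.
0 ≠ 6, so there is no saddle point; optimal play is mixed.
Let the inspector play Port with probability p. Expected payoff against Route-1: 0p + 6(1−p) = −6p + 6; against Route-2: 8p + (-10)(1−p) = 18p − 10.
Setting these equal: −6p + 6 = 18p − 10 ⇒ −24p = -16 ⇒ p = 2/3, and the value is (-6)·(2/3) + 6 = 2.
For the smuggler: with q = P(Route-1), equating Port's and Border's payoffs gives −8q + 8 = 16q − 10 ⇒ q = 3/4.

2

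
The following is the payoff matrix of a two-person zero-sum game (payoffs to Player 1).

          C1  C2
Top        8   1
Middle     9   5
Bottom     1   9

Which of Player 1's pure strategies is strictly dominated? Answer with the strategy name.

Middle gives a strictly higher payoff than Top against every column: 9 > 8, 5 > 1.
So Top is strictly dominated and Player 1 never plays it.

Top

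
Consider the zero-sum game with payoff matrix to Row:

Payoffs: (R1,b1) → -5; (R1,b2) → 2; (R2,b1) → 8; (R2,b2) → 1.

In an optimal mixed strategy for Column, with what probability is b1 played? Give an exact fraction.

Row minima: R1 → -5, R2 → 1; maximin = 1.
Column maxima: b1 → 8, b2 → 2; minimax = 2.
1 ≠ 2, so there is no saddle point; optimal play is mixed.
Let Row play R1 with probability p. Expected payoff against b1: (-5)p + 8(1−p) = −13p + 8; against b2: 2p + 1(1−p) = p + 1.
Setting these equal: −13p + 8 = p + 1 ⇒ −14p = -7 ⇒ p = 1/2, and the value is (-13)·(1/2) + 8 = 3/2.
For Column: with q = P(b1), equating R1's and R2's payoffs gives −7q + 2 = 7q + 1 ⇒ q = 1/14.

1/14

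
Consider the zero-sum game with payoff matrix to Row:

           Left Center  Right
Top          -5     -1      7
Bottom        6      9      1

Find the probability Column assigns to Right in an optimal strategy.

11/17

Row minima: Top → -5, Bottom → 1; maximin = 1.
Column maxima: Left → 6, Center → 9, Right → 7; minimax = 6.
1 ≠ 6, so there is no saddle point; optimal play is mixed.
Center is strictly dominated by Left (it gives Row strictly more in every row), so Column never plays it.
On the remaining 2×2 (Top, Bottom vs Left, Right):
Let Row play Top with probability p. Expected payoff against Left: (-5)p + 6(1−p) = −11p + 6; against Right: 7p + 1(1−p) = 6p + 1.
Setting these equal: −11p + 6 = 6p + 1 ⇒ −17p = -5 ⇒ p = 5/17, and the value is (-11)·(5/17) + 6 = 47/17.
For Column: with q = P(Left), equating Top's and Bottom's payoffs gives −12q + 7 = 5q + 1 ⇒ q = 6/17.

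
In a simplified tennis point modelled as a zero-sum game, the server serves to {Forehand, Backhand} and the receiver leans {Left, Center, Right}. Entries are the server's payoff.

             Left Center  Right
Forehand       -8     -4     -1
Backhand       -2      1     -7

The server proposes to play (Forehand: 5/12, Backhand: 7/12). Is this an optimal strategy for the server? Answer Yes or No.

Against Left this mix gives (5/12)·(-8) + (7/12)·(-2) = -9/2.
Against Center this mix gives (5/12)·(-4) + (7/12)·1 = -13/12.
Against Right this mix gives (5/12)·(-1) + (7/12)·(-7) = -9/2.
All of the receiver's active replies (Left, Right) yield -9/2, and no column does worse for the server. The mix makes the receiver indifferent and guarantees -9/2, so it is optimal.

Yes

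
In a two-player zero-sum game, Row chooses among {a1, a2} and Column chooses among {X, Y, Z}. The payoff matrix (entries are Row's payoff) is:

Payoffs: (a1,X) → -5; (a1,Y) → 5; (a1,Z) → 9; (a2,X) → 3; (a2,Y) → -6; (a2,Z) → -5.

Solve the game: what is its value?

-15/19

Row minima: a1 → -5, a2 → -6; maximin = -5.
Column maxima: X → 3, Y → 5, Z → 9; minimax = 3.
-5 ≠ 3, so there is no saddle point; optimal play is mixed.
Z is strictly dominated by Y (it gives Row strictly more in every row), so Column never plays it.
On the remaining 2×2 (a1, a2 vs X, Y):
Let Row play a1 with probability p. Expected payoff against X: (-5)p + 3(1−p) = −8p + 3; against Y: 5p + (-6)(1−p) = 11p − 6.
Setting these equal: −8p + 3 = 11p − 6 ⇒ −19p = -9 ⇒ p = 9/19, and the value is (-8)·(9/19) + 3 = -15/19.
For Column: with q = P(X), equating a1's and a2's payoffs gives −10q + 5 = 9q − 6 ⇒ q = 11/19.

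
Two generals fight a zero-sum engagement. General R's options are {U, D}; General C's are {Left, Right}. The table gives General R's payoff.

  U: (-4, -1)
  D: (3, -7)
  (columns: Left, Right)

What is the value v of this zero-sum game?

Row minima: U → -4, D → -7; maximin = -4.
Column maxima: Left → 3, Right → -1; minimax = -1.
-4 ≠ -1, so there is no saddle point; optimal play is mixed.
Let General R play U with probability p. Expected payoff against Left: (-4)p + 3(1−p) = −7p + 3; against Right: (-1)p + (-7)(1−p) = 6p − 7.
Setting these equal: −7p + 3 = 6p − 7 ⇒ −13p = -10 ⇒ p = 10/13, and the value is (-7)·(10/13) + 3 = -31/13.
For General C: with q = P(Left), equating U's and D's payoffs gives −3q − 1 = 10q − 7 ⇒ q = 6/13.

-31/13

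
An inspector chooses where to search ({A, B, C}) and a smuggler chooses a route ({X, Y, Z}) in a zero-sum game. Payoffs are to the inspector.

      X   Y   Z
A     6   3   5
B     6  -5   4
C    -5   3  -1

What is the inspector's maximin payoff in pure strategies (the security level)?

3

Row minima: A → 3, B → -5, C → -5.
The best of these is 3.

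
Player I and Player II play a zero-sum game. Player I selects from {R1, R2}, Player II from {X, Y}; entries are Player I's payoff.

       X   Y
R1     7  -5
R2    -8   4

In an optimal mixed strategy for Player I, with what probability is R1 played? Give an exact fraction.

1/2

Row minima: R1 → -5, R2 → -8; maximin = -5.
Column maxima: X → 7, Y → 4; minimax = 4.
-5 ≠ 4, so there is no saddle point; optimal play is mixed.
Let Player I play R1 with probability p. Expected payoff against X: 7p + (-8)(1−p) = 15p − 8; against Y: (-5)p + 4(1−p) = −9p + 4.
Setting these equal: 15p − 8 = −9p + 4 ⇒ 24p = 12 ⇒ p = 1/2, and the value is (15)·(1/2) − 8 = -1/2.
For Player II: with q = P(X), equating R1's and R2's payoffs gives 12q − 5 = −12q + 4 ⇒ q = 3/8.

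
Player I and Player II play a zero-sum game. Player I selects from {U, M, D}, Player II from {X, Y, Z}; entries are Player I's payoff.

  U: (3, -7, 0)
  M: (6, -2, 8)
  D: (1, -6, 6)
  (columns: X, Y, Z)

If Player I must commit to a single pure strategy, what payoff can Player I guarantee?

-2

Row minima: U → -7, M → -2, D → -6.
The best of these is -2.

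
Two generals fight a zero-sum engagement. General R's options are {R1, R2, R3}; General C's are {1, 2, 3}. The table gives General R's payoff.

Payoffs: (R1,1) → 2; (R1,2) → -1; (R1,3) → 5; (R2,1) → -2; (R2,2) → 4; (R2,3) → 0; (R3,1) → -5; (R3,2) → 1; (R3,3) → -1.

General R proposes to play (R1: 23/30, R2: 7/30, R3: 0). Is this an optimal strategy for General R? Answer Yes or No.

No

Against 1 this mix gives (23/30)·2 + (7/30)·(-2) = 16/15.
Against 2 this mix gives (23/30)·(-1) + (7/30)·4 = 1/6.
Against 3 this mix gives (23/30)·5 + (7/30)·0 = 23/6.
General C will play 2, holding General R to 1/6. Shifting weight toward the row that does better against 2 would raise this floor (the equalizing mix achieves 2/3 against both 2 and 1), so the proposed strategy is not optimal.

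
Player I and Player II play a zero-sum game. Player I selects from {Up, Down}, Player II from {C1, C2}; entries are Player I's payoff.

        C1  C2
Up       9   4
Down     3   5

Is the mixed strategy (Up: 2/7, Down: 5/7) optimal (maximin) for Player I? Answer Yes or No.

Yes

Against C1 this mix gives (2/7)·9 + (5/7)·3 = 33/7.
Against C2 this mix gives (2/7)·4 + (5/7)·5 = 33/7.
All of Player II's active replies (C1, C2) yield 33/7, and no column does worse for Player I. The mix makes Player II indifferent and guarantees 33/7, so it is optimal.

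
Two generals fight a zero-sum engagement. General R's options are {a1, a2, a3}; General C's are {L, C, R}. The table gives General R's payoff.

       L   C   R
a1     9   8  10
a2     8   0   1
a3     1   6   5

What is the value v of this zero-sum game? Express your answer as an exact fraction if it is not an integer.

Row minima: a1 → 8, a2 → 0, a3 → 1; maximin = 8.
Column maxima: L → 9, C → 8, R → 10; minimax = 8.
Since maximin = minimax = 8, there is a saddle point and the value is 8.

8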